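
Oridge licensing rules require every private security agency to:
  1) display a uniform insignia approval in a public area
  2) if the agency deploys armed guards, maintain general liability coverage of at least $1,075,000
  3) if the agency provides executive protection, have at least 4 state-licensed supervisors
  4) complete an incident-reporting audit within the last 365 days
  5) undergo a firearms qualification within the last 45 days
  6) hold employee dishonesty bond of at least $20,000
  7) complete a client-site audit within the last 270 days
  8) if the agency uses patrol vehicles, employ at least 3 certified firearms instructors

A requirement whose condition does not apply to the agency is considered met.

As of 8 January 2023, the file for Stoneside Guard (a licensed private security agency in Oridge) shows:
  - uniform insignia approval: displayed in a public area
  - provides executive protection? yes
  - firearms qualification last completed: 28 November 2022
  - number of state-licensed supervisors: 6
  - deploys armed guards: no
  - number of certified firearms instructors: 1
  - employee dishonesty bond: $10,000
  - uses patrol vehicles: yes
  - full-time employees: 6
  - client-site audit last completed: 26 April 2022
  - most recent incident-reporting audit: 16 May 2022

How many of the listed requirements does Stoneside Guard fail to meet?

2

1. uniform insignia approval present → met
2. condition 'deploys armed guards' does not hold → requirement n/a → met
3. condition 'provides executive protection' holds; state-licensed supervisors 6 ≥ 4 → met
4. incident-reporting audit 237 days ago vs limit 365 → met
5. firearms qualification 41 days ago vs limit 45 → met
6. employee dishonesty bond $10,000 < $20,000 → not met
7. client-site audit 257 days ago vs limit 270 → met
8. condition 'uses patrol vehicles' holds; certified firearms instructors 1 < 3 → not met
Not met: 2 of 8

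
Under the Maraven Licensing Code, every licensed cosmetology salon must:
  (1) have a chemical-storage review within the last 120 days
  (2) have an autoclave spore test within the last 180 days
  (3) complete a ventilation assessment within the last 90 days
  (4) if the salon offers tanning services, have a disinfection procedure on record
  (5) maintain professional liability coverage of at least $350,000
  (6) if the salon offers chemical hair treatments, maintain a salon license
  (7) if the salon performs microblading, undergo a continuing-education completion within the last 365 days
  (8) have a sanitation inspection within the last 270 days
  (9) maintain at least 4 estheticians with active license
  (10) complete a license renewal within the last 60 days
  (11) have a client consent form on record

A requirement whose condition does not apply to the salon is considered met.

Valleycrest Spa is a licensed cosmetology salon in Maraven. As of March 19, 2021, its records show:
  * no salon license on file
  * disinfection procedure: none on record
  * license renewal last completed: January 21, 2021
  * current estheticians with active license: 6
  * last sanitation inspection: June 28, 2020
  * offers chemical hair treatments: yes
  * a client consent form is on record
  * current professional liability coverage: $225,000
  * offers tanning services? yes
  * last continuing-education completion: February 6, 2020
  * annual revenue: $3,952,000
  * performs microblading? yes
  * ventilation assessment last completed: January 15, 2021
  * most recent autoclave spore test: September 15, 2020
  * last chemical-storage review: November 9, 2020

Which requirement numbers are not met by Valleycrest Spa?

1, 2, 4, 5, 6, 7

1. chemical-storage review 130 days ago vs limit 120 → not met
2. autoclave spore test 185 days ago vs limit 180 → not met
3. ventilation assessment 63 days ago vs limit 90 → met
4. condition 'offers tanning services' holds; disinfection procedure absent → not met
5. professional liability coverage $225,000 < $350,000 → not met
6. condition 'offers chemical hair treatments' holds; salon license absent → not met
7. condition 'performs microblading' holds; continuing-education completion 407 days ago vs limit 365 → not met
8. sanitation inspection 264 days ago vs limit 270 → met
9. estheticians with active license 6 ≥ 4 → met
10. license renewal 57 days ago vs limit 60 → met
11. client consent form present → met
Not met: 1, 2, 4, 5, 6, 7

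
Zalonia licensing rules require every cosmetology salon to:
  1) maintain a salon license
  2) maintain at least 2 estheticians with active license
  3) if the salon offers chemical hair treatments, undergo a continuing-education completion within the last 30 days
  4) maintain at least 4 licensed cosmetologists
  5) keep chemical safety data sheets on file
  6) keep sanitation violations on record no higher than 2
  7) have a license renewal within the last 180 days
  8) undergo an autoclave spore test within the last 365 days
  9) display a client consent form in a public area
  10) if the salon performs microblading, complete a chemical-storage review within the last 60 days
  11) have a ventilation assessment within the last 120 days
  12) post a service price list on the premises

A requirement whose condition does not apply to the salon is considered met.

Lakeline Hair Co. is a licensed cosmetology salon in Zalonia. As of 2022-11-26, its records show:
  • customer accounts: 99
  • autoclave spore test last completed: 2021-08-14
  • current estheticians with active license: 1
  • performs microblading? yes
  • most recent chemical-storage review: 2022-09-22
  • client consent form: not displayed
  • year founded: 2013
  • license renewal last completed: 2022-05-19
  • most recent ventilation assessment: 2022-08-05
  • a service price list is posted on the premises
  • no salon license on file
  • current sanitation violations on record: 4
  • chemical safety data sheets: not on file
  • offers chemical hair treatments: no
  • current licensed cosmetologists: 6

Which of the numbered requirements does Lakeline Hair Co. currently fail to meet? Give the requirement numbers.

1, 2, 5, 6, 7, 8, 9, 10

1. salon license absent → not met
2. estheticians with active license 1 < 2 → not met
3. condition 'offers chemical hair treatments' does not hold → requirement n/a → met
4. licensed cosmetologists 6 ≥ 4 → met
5. chemical safety data sheets absent → not met
6. sanitation violations on record 4 > 2 → not met
7. license renewal 191 days ago vs limit 180 → not met
8. autoclave spore test 469 days ago vs limit 365 → not met
9. client consent form absent → not met
10. condition 'performs microblading' holds; chemical-storage review 65 days ago vs limit 60 → not met
11. ventilation assessment 113 days ago vs limit 120 → met
12. service price list present → met
Not met: 1, 2, 5, 6, 7, 8, 9, 10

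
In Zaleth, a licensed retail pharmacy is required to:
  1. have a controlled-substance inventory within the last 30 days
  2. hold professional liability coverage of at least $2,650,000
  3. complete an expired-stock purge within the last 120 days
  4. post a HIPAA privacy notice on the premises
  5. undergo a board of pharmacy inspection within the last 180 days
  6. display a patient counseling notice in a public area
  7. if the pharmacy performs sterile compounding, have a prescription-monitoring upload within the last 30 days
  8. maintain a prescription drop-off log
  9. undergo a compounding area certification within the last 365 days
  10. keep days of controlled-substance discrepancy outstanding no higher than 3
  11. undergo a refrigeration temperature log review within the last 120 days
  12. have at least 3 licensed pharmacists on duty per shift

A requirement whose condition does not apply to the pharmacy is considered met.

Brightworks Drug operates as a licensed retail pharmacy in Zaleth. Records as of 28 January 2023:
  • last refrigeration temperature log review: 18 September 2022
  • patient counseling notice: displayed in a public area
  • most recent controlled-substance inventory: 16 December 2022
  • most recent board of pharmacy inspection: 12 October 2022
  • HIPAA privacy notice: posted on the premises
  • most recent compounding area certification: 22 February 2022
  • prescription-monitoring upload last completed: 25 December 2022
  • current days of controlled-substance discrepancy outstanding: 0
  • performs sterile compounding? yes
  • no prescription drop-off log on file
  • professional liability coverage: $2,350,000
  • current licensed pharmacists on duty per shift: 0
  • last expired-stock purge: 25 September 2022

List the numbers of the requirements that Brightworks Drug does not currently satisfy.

1. controlled-substance inventory 43 days ago vs limit 30 → not met
2. professional liability coverage $2,350,000 < $2,650,000 → not met
3. expired-stock purge 125 days ago vs limit 120 → not met
4. HIPAA privacy notice present → met
5. board of pharmacy inspection 108 days ago vs limit 180 → met
6. patient counseling notice present → met
7. condition 'performs sterile compounding' holds; prescription-monitoring upload 34 days ago vs limit 30 → not met
8. prescription drop-off log absent → not met
9. compounding area certification 340 days ago vs limit 365 → met
10. days of controlled-substance discrepancy outstanding 0 ≤ 3 → met
11. refrigeration temperature log review 132 days ago vs limit 120 → not met
12. licensed pharmacists on duty per shift 0 < 3 → not met
Not met: 1, 2, 3, 7, 8, 11, 12

1, 2, 3, 7, 8, 11, 12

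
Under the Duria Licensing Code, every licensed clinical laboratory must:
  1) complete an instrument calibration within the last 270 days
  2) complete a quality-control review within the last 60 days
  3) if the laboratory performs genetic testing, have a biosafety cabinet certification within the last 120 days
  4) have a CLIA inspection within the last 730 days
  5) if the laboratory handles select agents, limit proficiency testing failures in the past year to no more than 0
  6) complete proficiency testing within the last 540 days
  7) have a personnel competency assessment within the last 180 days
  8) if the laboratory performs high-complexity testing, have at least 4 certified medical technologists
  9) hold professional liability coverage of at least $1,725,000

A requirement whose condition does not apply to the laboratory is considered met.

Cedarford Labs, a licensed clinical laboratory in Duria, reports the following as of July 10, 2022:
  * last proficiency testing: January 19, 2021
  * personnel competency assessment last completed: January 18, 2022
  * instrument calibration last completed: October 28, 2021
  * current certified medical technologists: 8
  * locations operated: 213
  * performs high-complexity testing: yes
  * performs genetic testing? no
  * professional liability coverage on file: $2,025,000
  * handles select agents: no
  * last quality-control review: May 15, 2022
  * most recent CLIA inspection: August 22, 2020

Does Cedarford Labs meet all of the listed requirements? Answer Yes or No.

Yes

1. instrument calibration 255 days ago vs limit 270 → met
2. quality-control review 56 days ago vs limit 60 → met
3. condition 'performs genetic testing' does not hold → requirement n/a → met
4. CLIA inspection 687 days ago vs limit 730 → met
5. condition 'handles select agents' does not hold → requirement n/a → met
6. proficiency testing 537 days ago vs limit 540 → met
7. personnel competency assessment 173 days ago vs limit 180 → met
8. condition 'performs high-complexity testing' holds; certified medical technologists 8 ≥ 4 → met
9. professional liability coverage $2,025,000 ≥ $1,725,000 → met
All met.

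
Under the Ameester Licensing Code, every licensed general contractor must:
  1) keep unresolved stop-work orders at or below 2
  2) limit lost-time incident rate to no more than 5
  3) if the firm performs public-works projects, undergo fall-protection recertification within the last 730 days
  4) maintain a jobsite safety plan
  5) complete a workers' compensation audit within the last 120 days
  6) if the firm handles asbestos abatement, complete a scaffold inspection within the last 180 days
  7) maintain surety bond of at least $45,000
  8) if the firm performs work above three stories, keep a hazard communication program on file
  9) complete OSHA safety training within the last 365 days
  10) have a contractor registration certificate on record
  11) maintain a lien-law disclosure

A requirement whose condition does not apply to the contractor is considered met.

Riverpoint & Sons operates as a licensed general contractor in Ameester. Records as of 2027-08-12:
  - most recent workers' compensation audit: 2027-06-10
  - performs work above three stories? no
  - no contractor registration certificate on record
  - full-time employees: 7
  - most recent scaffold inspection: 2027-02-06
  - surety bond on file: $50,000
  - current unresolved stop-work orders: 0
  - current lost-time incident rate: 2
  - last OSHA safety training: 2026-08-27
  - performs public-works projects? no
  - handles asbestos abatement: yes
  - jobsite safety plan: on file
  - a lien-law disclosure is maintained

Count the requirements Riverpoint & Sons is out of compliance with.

1. unresolved stop-work orders 0 ≤ 2 → met
2. lost-time incident rate 2 ≤ 5 → met
3. condition 'performs public-works projects' does not hold → requirement n/a → met
4. jobsite safety plan present → met
5. workers' compensation audit 63 days ago vs limit 120 → met
6. condition 'handles asbestos abatement' holds; scaffold inspection 187 days ago vs limit 180 → not met
7. surety bond $50,000 ≥ $45,000 → met
8. condition 'performs work above three stories' does not hold → requirement n/a → met
9. OSHA safety training 350 days ago vs limit 365 → met
10. contractor registration certificate absent → not met
11. lien-law disclosure present → met
Not met: 2 of 11

2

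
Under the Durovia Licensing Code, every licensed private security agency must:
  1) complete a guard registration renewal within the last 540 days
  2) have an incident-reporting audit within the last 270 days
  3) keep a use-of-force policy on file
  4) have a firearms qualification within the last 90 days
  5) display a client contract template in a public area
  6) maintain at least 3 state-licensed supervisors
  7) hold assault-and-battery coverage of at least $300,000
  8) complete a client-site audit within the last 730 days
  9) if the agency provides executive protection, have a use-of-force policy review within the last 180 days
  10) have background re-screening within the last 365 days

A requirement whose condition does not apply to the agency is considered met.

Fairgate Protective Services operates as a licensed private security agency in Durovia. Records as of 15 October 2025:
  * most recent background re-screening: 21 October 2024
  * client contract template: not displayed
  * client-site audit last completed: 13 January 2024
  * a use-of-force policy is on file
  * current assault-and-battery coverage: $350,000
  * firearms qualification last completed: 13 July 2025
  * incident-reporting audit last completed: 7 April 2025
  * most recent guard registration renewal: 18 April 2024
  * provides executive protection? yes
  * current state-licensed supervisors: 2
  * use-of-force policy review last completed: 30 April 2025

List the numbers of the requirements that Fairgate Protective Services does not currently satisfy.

1. guard registration renewal 545 days ago vs limit 540 → not met
2. incident-reporting audit 191 days ago vs limit 270 → met
3. use-of-force policy present → met
4. firearms qualification 94 days ago vs limit 90 → not met
5. client contract template absent → not met
6. state-licensed supervisors 2 < 3 → not met
7. assault-and-battery coverage $350,000 ≥ $300,000 → met
8. client-site audit 641 days ago vs limit 730 → met
9. condition 'provides executive protection' holds; use-of-force policy review 168 days ago vs limit 180 → met
10. background re-screening 359 days ago vs limit 365 → met
Not met: 1, 4, 5, 6

1, 4, 5, 6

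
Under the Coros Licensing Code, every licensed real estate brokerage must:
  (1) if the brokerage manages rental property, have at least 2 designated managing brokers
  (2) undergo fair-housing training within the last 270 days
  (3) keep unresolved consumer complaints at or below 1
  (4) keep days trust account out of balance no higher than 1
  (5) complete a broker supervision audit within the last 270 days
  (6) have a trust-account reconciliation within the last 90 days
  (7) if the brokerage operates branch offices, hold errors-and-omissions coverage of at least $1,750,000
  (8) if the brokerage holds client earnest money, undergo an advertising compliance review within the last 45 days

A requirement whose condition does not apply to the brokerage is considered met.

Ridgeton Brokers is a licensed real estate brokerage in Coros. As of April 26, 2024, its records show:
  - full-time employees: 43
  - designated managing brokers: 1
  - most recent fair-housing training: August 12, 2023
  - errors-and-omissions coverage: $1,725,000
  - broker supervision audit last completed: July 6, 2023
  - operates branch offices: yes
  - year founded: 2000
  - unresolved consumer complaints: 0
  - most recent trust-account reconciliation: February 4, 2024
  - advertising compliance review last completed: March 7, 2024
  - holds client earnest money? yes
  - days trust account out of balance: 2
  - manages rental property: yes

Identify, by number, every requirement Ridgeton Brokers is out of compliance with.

1. condition 'manages rental property' holds; designated managing brokers 1 < 2 → not met
2. fair-housing training 258 days ago vs limit 270 → met
3. unresolved consumer complaints 0 ≤ 1 → met
4. days trust account out of balance 2 > 1 → not met
5. broker supervision audit 295 days ago vs limit 270 → not met
6. trust-account reconciliation 82 days ago vs limit 90 → met
7. condition 'operates branch offices' holds; errors-and-omissions coverage $1,725,000 < $1,750,000 → not met
8. condition 'holds client earnest money' holds; advertising compliance review 50 days ago vs limit 45 → not met
Not met: 1, 4, 5, 7, 8

1, 4, 5, 7, 8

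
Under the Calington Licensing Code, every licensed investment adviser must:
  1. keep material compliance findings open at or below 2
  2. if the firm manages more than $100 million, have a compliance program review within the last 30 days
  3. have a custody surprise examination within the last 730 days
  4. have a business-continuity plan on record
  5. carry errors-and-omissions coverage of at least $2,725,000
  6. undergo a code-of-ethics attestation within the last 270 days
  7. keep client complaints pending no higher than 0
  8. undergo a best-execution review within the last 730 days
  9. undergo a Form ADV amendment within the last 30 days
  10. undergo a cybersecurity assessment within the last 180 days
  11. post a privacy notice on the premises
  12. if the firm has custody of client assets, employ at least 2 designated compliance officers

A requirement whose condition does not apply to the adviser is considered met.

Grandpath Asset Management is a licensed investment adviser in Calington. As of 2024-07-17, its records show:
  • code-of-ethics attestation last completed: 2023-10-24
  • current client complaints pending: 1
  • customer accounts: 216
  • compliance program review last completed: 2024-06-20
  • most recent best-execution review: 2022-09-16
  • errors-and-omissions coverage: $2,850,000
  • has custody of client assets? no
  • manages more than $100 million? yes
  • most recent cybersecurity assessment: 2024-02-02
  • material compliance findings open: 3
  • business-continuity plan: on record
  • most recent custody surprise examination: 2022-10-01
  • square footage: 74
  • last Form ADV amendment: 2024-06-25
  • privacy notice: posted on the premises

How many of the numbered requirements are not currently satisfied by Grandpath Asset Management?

1. material compliance findings open 3 > 2 → not met
2. condition 'manages more than $100 million' holds; compliance program review 27 days ago vs limit 30 → met
3. custody surprise examination 655 days ago vs limit 730 → met
4. business-continuity plan present → met
5. errors-and-omissions coverage $2,850,000 ≥ $2,725,000 → met
6. code-of-ethics attestation 267 days ago vs limit 270 → met
7. client complaints pending 1 > 0 → not met
8. best-execution review 670 days ago vs limit 730 → met
9. Form ADV amendment 22 days ago vs limit 30 → met
10. cybersecurity assessment 166 days ago vs limit 180 → met
11. privacy notice present → met
12. condition 'has custody of client assets' does not hold → requirement n/a → met
Not met: 2 of 12

2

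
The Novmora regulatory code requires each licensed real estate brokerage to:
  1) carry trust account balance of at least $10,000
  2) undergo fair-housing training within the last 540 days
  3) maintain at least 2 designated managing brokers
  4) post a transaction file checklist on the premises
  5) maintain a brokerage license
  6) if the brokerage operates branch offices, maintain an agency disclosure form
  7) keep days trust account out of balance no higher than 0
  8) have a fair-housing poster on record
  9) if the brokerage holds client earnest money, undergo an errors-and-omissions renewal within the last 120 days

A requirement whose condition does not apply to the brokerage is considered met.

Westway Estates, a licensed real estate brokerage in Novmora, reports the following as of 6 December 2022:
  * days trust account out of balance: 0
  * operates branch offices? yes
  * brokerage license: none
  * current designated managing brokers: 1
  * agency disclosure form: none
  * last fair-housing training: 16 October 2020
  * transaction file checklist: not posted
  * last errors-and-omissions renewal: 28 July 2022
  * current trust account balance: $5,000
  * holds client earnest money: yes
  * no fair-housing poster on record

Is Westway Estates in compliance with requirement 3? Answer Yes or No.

No

3. designated managing brokers 1 < 2 → not met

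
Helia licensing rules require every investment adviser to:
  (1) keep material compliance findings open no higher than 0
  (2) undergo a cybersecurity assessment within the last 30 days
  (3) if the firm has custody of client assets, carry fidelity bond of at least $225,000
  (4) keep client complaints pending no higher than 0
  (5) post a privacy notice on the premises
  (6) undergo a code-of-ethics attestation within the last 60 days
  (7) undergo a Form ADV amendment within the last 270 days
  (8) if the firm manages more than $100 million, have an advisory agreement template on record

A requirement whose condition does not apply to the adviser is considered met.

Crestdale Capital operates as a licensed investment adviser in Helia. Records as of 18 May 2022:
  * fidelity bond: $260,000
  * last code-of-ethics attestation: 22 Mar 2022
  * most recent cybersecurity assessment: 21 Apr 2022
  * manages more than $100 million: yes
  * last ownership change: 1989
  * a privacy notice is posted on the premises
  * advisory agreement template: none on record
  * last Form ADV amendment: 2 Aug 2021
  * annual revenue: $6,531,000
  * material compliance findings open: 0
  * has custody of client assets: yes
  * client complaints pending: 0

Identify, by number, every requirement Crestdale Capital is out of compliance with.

7, 8

1. material compliance findings open 0 ≤ 0 → met
2. cybersecurity assessment 27 days ago vs limit 30 → met
3. condition 'has custody of client assets' holds; fidelity bond $260,000 ≥ $225,000 → met
4. client complaints pending 0 ≤ 0 → met
5. privacy notice present → met
6. code-of-ethics attestation 57 days ago vs limit 60 → met
7. Form ADV amendment 289 days ago vs limit 270 → not met
8. condition 'manages more than $100 million' holds; advisory agreement template absent → not met
Not met: 7, 8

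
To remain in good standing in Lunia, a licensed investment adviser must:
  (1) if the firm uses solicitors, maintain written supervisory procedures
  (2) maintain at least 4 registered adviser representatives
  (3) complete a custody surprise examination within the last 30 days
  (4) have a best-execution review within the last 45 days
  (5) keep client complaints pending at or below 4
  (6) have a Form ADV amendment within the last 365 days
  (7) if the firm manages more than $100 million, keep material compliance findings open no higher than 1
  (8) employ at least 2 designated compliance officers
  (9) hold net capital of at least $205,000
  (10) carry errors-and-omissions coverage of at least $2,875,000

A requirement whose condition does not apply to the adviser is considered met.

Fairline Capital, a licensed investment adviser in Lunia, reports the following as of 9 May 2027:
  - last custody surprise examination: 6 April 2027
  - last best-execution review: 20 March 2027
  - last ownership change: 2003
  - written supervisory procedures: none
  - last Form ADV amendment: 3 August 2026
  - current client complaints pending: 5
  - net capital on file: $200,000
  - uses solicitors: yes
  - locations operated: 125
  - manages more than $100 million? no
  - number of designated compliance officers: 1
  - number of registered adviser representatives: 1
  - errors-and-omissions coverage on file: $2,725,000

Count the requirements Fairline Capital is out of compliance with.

1. condition 'uses solicitors' holds; written supervisory procedures absent → not met
2. registered adviser representatives 1 < 4 → not met
3. custody surprise examination 33 days ago vs limit 30 → not met
4. best-execution review 50 days ago vs limit 45 → not met
5. client complaints pending 5 > 4 → not met
6. Form ADV amendment 279 days ago vs limit 365 → met
7. condition 'manages more than $100 million' does not hold → requirement n/a → met
8. designated compliance officers 1 < 2 → not met
9. net capital $200,000 < $205,000 → not met
10. errors-and-omissions coverage $2,725,000 < $2,875,000 → not met
Not met: 8 of 10

8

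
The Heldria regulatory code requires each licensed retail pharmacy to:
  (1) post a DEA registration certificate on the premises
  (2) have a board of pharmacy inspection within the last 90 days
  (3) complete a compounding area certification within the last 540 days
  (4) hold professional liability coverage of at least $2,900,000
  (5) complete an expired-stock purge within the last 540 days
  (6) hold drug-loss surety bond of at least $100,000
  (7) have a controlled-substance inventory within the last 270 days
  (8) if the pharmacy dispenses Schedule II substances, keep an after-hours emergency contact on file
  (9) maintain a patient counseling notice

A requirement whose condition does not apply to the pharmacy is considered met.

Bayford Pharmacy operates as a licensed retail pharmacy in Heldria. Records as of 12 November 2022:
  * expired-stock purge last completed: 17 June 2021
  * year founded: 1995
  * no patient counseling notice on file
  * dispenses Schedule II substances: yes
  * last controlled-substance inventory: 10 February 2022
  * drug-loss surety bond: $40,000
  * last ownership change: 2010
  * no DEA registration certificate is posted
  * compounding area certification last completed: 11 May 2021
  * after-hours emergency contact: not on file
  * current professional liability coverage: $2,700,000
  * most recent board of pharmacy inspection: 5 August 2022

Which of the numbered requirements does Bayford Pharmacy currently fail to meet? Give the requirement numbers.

1, 2, 3, 4, 6, 7, 8, 9

1. DEA registration certificate absent → not met
2. board of pharmacy inspection 99 days ago vs limit 90 → not met
3. compounding area certification 550 days ago vs limit 540 → not met
4. professional liability coverage $2,700,000 < $2,900,000 → not met
5. expired-stock purge 513 days ago vs limit 540 → met
6. drug-loss surety bond $40,000 < $100,000 → not met
7. controlled-substance inventory 275 days ago vs limit 270 → not met
8. condition 'dispenses Schedule II substances' holds; after-hours emergency contact absent → not met
9. patient counseling notice absent → not met
Not met: 1, 2, 3, 4, 6, 7, 8, 9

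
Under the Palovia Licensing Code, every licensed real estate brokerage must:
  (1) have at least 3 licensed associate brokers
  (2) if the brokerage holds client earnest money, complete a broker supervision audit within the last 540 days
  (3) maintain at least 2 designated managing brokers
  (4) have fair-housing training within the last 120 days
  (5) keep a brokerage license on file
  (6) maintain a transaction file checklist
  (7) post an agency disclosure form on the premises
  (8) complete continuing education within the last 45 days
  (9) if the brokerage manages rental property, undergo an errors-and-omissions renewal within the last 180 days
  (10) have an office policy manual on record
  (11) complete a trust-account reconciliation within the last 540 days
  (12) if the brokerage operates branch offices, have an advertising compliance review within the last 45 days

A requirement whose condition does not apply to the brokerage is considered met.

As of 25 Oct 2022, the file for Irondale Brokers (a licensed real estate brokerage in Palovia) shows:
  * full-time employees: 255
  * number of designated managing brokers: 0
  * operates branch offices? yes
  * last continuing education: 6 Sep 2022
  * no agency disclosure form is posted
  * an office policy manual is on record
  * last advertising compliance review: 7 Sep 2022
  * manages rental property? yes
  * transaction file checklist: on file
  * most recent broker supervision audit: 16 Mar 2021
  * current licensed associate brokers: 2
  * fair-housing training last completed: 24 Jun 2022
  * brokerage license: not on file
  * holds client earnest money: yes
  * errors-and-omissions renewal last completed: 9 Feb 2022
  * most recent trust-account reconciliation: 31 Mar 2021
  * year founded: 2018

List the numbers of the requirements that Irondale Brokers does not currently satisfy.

1. licensed associate brokers 2 < 3 → not met
2. condition 'holds client earnest money' holds; broker supervision audit 588 days ago vs limit 540 → not met
3. designated managing brokers 0 < 2 → not met
4. fair-housing training 123 days ago vs limit 120 → not met
5. brokerage license absent → not met
6. transaction file checklist present → met
7. agency disclosure form absent → not met
8. continuing education 49 days ago vs limit 45 → not met
9. condition 'manages rental property' holds; errors-and-omissions renewal 258 days ago vs limit 180 → not met
10. office policy manual present → met
11. trust-account reconciliation 573 days ago vs limit 540 → not met
12. condition 'operates branch offices' holds; advertising compliance review 48 days ago vs limit 45 → not met
Not met: 1, 2, 3, 4, 5, 7, 8, 9, 11, 12

1, 2, 3, 4, 5, 7, 8, 9, 11, 12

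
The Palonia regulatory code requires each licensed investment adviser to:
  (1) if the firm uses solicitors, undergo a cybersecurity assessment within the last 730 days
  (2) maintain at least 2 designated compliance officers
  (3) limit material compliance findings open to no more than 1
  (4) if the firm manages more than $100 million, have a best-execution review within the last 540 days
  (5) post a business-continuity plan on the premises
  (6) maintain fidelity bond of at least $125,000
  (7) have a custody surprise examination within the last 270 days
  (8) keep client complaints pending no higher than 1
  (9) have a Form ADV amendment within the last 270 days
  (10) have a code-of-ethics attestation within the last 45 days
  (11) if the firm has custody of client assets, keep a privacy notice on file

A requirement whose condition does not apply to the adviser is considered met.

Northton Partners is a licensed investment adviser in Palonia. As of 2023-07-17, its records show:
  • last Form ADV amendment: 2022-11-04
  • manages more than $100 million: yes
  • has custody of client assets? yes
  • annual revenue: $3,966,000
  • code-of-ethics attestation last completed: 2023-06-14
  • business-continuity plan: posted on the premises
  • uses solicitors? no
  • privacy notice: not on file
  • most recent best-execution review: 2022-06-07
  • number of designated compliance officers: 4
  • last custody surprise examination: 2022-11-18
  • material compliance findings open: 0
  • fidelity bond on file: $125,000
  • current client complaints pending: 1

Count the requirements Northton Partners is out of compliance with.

1. condition 'uses solicitors' does not hold → requirement n/a → met
2. designated compliance officers 4 ≥ 2 → met
3. material compliance findings open 0 ≤ 1 → met
4. condition 'manages more than $100 million' holds; best-execution review 405 days ago vs limit 540 → met
5. business-continuity plan present → met
6. fidelity bond $125,000 ≥ $125,000 → met
7. custody surprise examination 241 days ago vs limit 270 → met
8. client complaints pending 1 ≤ 1 → met
9. Form ADV amendment 255 days ago vs limit 270 → met
10. code-of-ethics attestation 33 days ago vs limit 45 → met
11. condition 'has custody of client assets' holds; privacy notice absent → not met
Not met: 1 of 11

1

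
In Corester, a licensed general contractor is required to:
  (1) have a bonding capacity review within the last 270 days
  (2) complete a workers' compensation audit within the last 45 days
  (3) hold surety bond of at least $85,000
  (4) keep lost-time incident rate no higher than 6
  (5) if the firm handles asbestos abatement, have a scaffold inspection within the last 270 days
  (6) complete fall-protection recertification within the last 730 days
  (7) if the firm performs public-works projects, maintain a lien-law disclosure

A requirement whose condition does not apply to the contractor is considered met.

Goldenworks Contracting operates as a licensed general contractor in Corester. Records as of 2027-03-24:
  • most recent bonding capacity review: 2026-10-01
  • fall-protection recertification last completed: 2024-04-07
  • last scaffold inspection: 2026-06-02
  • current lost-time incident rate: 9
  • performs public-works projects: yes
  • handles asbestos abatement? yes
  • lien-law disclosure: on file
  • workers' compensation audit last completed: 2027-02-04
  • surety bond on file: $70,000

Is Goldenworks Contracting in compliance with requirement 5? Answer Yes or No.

No

5. condition 'handles asbestos abatement' holds; scaffold inspection 295 days ago vs limit 270 → not met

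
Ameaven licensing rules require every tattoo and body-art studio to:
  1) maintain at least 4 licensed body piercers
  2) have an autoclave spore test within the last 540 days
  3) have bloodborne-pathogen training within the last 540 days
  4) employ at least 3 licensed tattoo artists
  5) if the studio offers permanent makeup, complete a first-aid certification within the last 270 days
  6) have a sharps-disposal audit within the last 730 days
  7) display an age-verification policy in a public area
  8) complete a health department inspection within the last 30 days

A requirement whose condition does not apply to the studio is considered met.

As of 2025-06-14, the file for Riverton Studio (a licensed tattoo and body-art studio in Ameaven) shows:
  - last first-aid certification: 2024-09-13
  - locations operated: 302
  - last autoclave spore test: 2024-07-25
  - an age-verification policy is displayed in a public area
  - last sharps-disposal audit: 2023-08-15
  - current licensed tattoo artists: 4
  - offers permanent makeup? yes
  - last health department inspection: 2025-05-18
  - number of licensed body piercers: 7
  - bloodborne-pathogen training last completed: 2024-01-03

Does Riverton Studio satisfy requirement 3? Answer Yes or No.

3. bloodborne-pathogen training 528 days ago vs limit 540 → met

Yes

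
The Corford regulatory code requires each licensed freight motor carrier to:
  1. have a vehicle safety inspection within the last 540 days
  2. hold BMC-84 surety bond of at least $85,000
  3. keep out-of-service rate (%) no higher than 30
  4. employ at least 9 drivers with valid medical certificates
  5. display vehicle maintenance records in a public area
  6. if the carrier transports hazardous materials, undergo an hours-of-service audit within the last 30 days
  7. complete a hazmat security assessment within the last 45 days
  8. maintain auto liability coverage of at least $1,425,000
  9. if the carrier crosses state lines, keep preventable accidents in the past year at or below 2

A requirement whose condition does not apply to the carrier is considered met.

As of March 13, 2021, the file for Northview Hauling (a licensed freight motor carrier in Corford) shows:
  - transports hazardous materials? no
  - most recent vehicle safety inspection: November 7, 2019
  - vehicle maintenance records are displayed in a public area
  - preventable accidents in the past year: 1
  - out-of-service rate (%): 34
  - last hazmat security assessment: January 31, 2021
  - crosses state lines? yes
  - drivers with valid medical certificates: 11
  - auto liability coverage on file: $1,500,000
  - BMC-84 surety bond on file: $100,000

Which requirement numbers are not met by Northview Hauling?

3

1. vehicle safety inspection 492 days ago vs limit 540 → met
2. BMC-84 surety bond $100,000 ≥ $85,000 → met
3. out-of-service rate (%) 34 > 30 → not met
4. drivers with valid medical certificates 11 ≥ 9 → met
5. vehicle maintenance records present → met
6. condition 'transports hazardous materials' does not hold → requirement n/a → met
7. hazmat security assessment 41 days ago vs limit 45 → met
8. auto liability coverage $1,500,000 ≥ $1,425,000 → met
9. condition 'crosses state lines' holds; preventable accidents in the past year 1 ≤ 2 → met
Not met: 3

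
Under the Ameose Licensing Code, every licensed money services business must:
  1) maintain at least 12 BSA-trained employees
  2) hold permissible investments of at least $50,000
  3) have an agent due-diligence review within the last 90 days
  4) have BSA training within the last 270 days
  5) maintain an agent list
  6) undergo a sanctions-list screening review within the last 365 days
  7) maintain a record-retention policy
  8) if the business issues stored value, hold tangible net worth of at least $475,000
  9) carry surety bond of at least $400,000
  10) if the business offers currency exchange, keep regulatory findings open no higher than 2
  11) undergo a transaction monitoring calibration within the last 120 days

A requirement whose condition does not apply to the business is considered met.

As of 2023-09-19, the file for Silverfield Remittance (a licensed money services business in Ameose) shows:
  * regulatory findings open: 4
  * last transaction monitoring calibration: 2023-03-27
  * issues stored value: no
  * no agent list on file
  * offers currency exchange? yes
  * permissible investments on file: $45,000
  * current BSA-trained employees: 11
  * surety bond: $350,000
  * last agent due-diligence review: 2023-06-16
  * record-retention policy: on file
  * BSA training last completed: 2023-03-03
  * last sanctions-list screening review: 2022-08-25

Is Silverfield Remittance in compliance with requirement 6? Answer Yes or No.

6. sanctions-list screening review 390 days ago vs limit 365 → not met

No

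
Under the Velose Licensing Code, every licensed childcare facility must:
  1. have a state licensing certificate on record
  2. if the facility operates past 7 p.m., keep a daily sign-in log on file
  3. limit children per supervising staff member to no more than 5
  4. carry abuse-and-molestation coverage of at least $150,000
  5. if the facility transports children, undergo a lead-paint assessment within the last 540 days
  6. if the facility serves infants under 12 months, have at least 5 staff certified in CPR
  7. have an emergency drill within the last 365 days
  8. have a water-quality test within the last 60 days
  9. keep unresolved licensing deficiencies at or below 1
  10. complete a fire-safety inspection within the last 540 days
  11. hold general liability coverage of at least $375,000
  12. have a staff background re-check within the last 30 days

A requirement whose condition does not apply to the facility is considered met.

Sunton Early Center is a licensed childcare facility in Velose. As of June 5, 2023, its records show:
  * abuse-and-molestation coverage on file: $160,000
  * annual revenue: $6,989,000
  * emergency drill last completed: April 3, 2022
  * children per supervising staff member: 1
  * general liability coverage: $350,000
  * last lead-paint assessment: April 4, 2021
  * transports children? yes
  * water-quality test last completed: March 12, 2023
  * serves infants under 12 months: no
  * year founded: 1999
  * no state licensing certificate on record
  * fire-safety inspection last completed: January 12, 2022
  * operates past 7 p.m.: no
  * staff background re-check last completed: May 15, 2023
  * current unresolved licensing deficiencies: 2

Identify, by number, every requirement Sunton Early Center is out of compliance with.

1, 5, 7, 8, 9, 11

1. state licensing certificate absent → not met
2. condition 'operates past 7 p.m.' does not hold → requirement n/a → met
3. children per supervising staff member 1 ≤ 5 → met
4. abuse-and-molestation coverage $160,000 ≥ $150,000 → met
5. condition 'transports children' holds; lead-paint assessment 792 days ago vs limit 540 → not met
6. condition 'serves infants under 12 months' does not hold → requirement n/a → met
7. emergency drill 428 days ago vs limit 365 → not met
8. water-quality test 85 days ago vs limit 60 → not met
9. unresolved licensing deficiencies 2 > 1 → not met
10. fire-safety inspection 509 days ago vs limit 540 → met
11. general liability coverage $350,000 < $375,000 → not met
12. staff background re-check 21 days ago vs limit 30 → met
Not met: 1, 5, 7, 8, 9, 11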